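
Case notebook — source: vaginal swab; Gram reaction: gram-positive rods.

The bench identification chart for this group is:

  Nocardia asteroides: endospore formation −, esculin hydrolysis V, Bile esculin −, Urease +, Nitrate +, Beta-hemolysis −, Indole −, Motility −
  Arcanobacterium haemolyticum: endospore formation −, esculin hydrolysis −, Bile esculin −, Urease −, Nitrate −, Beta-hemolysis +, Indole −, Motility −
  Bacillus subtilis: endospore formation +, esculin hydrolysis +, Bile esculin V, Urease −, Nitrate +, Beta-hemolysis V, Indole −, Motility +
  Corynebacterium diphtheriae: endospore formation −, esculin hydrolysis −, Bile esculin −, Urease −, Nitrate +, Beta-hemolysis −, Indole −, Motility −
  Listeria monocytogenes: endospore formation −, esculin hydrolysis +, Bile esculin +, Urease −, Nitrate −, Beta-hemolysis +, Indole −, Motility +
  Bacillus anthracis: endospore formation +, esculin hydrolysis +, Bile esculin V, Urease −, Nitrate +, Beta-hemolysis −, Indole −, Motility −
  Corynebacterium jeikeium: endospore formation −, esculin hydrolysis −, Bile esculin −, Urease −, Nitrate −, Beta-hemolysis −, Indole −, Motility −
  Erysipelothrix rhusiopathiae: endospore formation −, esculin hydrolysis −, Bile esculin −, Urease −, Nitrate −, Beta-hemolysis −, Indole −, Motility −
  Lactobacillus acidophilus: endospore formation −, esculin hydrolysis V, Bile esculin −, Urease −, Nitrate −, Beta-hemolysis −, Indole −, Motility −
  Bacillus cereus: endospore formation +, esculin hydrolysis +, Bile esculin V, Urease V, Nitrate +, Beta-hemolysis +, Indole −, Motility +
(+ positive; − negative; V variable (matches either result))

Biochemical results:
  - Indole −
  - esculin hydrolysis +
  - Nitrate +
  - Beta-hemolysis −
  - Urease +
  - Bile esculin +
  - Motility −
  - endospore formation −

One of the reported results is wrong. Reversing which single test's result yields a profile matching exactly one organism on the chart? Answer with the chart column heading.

As reported, no row in the chart matches all 8 reactions.
Reversing Nitrate → still no organism matches.
Reversing endospore formation → still no organism matches.
Reversing Indole → still no organism matches.
Reversing Bile esculin (to −) → unique match: Nocardia asteroides.
Reversing Urease → still no organism matches.
Reversing esculin hydrolysis → still no organism matches.
Reversing Motility → still no organism matches.
Reversing Beta-hemolysis → still no organism matches.

Bile esculin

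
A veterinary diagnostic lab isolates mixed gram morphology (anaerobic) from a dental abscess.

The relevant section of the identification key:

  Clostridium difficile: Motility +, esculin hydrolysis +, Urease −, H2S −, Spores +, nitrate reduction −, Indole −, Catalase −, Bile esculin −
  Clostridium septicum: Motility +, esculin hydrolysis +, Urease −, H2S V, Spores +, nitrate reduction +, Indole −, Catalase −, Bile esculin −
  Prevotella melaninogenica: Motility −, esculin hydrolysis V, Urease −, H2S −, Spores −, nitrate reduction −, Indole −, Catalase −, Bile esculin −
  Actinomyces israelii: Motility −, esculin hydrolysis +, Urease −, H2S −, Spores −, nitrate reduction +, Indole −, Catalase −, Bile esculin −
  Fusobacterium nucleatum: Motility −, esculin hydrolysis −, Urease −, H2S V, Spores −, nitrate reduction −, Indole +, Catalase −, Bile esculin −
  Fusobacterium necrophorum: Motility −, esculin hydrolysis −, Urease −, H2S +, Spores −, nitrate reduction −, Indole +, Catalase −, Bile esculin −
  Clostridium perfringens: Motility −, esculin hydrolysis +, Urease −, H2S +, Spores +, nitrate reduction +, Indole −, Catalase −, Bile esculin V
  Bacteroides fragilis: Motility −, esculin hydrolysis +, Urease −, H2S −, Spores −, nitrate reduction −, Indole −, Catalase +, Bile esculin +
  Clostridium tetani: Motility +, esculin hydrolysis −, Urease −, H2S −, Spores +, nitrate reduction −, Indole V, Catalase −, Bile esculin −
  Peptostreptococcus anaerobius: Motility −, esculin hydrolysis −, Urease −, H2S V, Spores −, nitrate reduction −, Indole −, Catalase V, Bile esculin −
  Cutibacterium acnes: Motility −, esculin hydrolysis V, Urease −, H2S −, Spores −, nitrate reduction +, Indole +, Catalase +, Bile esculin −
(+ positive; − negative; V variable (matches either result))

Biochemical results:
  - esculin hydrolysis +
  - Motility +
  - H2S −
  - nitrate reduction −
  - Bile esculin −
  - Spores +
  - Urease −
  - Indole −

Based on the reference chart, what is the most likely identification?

Clostridium difficile

Motility +: excludes 8 organisms — 3 left.
esculin hydrolysis +: excludes Clostridium tetani — 2 left.
H2S −: all 2 remaining candidates are consistent.
Indole −: all 2 remaining candidates are consistent.
Urease −: all 2 remaining candidates are consistent.
Bile esculin −: all 2 remaining candidates are consistent.
nitrate reduction −: excludes Clostridium septicum — 1 left.
Spores +: the one remaining candidate is consistent.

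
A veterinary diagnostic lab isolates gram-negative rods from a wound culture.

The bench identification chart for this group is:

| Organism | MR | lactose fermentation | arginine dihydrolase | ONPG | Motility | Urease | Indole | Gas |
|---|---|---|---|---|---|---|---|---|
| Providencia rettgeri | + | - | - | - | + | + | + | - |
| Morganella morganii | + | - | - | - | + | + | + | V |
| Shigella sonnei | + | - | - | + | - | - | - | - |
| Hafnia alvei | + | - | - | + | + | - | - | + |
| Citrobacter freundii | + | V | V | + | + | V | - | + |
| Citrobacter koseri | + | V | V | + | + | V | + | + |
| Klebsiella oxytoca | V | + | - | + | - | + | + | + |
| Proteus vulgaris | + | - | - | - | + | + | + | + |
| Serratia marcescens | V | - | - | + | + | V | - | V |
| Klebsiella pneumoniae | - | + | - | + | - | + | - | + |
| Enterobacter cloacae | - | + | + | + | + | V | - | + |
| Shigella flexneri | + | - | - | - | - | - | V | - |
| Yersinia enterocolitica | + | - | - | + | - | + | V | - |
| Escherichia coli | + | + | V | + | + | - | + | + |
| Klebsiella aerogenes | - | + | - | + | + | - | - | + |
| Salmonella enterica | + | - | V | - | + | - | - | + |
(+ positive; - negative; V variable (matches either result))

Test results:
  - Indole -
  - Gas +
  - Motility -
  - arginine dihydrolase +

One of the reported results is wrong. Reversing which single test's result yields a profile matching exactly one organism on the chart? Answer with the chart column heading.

arginine dihydrolase

As reported, no row in the chart matches all 4 reactions.
Reversing Motility → 3 organisms match (not unique).
Reversing arginine dihydrolase (to -) → unique match: Klebsiella pneumoniae.
Reversing Gas → still no organism matches.
Reversing Indole → still no organism matches.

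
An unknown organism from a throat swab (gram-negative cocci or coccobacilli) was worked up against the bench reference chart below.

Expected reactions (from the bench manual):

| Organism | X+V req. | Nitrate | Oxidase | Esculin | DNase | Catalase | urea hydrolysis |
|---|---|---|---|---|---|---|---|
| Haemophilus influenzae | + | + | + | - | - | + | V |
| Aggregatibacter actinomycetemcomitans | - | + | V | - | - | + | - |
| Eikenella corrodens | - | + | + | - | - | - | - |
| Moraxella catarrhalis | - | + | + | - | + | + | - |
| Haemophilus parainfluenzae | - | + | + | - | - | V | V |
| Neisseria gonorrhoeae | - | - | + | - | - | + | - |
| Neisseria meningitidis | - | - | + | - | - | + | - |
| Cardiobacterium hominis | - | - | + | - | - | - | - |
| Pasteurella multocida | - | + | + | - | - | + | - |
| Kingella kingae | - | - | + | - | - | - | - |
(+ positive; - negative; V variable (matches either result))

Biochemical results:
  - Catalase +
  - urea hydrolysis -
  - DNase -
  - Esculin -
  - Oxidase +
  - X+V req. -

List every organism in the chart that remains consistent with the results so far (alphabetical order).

Aggregatibacter actinomycetemcomitans, Haemophilus parainfluenzae, Neisseria gonorrhoeae, Neisseria meningitidis, Pasteurella multocida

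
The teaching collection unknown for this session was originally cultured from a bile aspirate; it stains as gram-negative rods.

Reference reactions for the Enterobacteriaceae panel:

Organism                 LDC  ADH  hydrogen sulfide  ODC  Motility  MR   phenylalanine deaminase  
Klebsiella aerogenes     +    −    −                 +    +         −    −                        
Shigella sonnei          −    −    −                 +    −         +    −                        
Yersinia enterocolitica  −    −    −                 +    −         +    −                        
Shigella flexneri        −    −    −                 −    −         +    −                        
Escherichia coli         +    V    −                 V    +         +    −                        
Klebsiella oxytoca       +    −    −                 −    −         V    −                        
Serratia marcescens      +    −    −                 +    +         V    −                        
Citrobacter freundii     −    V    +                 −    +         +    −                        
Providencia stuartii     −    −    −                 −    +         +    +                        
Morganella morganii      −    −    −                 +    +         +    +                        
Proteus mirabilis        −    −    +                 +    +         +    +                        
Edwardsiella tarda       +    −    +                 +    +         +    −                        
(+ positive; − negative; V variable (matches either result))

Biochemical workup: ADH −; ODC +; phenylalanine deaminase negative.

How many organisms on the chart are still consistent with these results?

6

ADH −: all 12 remaining candidates are consistent.
ODC +: excludes Shigella flexneri, Klebsiella oxytoca, Citrobacter freundii, Providencia stuartii — 8 left.
phenylalanine deaminase −: excludes Morganella morganii, Proteus mirabilis — 6 left.
Still consistent: Edwardsiella tarda, Escherichia coli, Klebsiella aerogenes, Serratia marcescens, Shigella sonnei, Yersinia enterocolitica.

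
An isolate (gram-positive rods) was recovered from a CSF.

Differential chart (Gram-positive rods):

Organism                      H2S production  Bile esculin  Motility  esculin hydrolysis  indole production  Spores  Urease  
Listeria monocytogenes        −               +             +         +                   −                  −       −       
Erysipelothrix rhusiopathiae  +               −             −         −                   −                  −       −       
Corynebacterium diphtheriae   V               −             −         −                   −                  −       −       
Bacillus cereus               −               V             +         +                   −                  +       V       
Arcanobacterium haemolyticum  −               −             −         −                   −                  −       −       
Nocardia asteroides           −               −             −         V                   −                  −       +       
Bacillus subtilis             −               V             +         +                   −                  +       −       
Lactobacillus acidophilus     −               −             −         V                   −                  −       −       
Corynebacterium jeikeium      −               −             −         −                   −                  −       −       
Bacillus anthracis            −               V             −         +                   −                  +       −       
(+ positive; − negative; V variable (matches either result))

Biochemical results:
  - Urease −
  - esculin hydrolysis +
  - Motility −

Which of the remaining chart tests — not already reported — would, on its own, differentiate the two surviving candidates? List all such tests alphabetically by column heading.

Spores

Motility −: excludes Listeria monocytogenes, Bacillus cereus, Bacillus subtilis — 7 left.
Urease −: excludes Nocardia asteroides — 6 left.
esculin hydrolysis +: excludes Erysipelothrix rhusiopathiae, Corynebacterium diphtheriae, Arcanobacterium haemolyticum, Corynebacterium jeikeium — 2 left.
Two candidates remain: Bacillus anthracis and Lactobacillus acidophilus.
  H2S production: − vs − — same for both, does not separate.
  Bile esculin: V vs − — variable for at least one, does not separate.
  indole production: − vs − — same for both, does not separate.
  Spores: Bacillus anthracis +, Lactobacillus acidophilus − — discriminates.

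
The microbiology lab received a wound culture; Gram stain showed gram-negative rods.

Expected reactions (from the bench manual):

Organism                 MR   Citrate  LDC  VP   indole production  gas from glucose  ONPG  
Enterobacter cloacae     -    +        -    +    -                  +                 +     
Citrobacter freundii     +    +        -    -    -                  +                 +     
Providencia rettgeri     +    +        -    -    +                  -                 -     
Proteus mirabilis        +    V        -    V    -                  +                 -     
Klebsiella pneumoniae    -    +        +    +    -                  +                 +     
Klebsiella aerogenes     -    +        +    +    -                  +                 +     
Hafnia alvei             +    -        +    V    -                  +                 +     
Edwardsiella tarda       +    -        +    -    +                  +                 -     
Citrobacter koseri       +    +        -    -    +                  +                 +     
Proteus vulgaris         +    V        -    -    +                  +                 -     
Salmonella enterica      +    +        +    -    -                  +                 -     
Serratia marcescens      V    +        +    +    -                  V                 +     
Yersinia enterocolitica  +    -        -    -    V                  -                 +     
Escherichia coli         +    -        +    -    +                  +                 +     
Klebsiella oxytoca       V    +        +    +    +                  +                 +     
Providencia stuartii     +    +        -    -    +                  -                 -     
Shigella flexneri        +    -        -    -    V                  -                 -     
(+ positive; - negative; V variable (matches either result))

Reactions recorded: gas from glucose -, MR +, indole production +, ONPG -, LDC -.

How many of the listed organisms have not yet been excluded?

3

LDC -: excludes 8 organisms — 9 left.
MR +: excludes Enterobacter cloacae — 8 left.
gas from glucose -: excludes Citrobacter freundii, Proteus mirabilis, Citrobacter koseri, Proteus vulgaris — 4 left.
indole production +: all 4 remaining candidates are consistent.
ONPG -: excludes Yersinia enterocolitica — 3 left.
Still consistent: Providencia rettgeri, Providencia stuartii, Shigella flexneri.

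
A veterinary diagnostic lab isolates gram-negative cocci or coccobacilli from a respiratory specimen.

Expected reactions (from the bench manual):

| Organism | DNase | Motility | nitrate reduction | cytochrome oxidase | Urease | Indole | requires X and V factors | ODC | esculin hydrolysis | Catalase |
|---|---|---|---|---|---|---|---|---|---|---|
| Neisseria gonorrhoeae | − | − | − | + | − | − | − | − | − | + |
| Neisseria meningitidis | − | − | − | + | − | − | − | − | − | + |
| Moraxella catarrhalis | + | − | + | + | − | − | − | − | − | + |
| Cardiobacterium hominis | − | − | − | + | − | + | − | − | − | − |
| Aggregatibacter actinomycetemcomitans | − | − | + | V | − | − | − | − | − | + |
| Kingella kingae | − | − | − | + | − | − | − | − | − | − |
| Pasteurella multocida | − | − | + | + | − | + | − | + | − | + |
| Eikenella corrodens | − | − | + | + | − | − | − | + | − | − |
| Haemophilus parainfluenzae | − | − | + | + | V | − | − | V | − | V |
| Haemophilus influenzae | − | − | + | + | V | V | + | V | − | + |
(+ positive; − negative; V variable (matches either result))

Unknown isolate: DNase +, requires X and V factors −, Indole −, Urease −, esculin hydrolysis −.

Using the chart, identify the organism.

esculin hydrolysis −: all 10 remaining candidates are consistent.
requires X and V factors −: excludes Haemophilus influenzae — 9 left.
Urease −: all 9 remaining candidates are consistent.
Indole −: excludes Cardiobacterium hominis, Pasteurella multocida — 7 left.
DNase +: excludes 6 organisms — 1 left.

Moraxella catarrhalis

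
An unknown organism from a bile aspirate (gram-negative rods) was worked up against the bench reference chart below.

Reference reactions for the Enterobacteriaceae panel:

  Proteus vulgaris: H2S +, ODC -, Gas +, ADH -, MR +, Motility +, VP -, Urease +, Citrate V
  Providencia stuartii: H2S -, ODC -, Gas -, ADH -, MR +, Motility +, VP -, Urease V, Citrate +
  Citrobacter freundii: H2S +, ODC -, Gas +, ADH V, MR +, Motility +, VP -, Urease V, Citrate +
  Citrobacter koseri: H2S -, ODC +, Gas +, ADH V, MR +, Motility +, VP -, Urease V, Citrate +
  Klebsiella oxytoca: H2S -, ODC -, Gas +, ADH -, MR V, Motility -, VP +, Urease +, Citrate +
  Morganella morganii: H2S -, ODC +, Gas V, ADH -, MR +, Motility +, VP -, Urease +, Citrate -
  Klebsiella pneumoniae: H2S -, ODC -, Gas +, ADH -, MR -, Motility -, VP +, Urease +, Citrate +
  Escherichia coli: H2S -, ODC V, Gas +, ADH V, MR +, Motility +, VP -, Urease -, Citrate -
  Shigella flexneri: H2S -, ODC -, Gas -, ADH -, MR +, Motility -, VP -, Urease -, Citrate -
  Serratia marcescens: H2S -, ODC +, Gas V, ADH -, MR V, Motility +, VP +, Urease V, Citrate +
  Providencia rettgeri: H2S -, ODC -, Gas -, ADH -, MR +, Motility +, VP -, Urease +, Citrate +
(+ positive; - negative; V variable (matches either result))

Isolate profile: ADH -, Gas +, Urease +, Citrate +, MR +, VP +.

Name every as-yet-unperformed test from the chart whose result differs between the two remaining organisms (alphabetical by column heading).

ADH -: all 11 remaining candidates are consistent.
Citrate +: excludes Morganella morganii, Escherichia coli, Shigella flexneri — 8 left.
Gas +: excludes Providencia stuartii, Providencia rettgeri — 6 left.
MR +: excludes Klebsiella pneumoniae — 5 left.
Urease +: all 5 remaining candidates are consistent.
VP +: excludes Proteus vulgaris, Citrobacter freundii, Citrobacter koseri — 2 left.
Two candidates remain: Klebsiella oxytoca and Serratia marcescens.
  H2S: - vs - — same for both, does not separate.
  ODC: Klebsiella oxytoca -, Serratia marcescens + — discriminates.
  Motility: Klebsiella oxytoca -, Serratia marcescens + — discriminates.

Motility, ODC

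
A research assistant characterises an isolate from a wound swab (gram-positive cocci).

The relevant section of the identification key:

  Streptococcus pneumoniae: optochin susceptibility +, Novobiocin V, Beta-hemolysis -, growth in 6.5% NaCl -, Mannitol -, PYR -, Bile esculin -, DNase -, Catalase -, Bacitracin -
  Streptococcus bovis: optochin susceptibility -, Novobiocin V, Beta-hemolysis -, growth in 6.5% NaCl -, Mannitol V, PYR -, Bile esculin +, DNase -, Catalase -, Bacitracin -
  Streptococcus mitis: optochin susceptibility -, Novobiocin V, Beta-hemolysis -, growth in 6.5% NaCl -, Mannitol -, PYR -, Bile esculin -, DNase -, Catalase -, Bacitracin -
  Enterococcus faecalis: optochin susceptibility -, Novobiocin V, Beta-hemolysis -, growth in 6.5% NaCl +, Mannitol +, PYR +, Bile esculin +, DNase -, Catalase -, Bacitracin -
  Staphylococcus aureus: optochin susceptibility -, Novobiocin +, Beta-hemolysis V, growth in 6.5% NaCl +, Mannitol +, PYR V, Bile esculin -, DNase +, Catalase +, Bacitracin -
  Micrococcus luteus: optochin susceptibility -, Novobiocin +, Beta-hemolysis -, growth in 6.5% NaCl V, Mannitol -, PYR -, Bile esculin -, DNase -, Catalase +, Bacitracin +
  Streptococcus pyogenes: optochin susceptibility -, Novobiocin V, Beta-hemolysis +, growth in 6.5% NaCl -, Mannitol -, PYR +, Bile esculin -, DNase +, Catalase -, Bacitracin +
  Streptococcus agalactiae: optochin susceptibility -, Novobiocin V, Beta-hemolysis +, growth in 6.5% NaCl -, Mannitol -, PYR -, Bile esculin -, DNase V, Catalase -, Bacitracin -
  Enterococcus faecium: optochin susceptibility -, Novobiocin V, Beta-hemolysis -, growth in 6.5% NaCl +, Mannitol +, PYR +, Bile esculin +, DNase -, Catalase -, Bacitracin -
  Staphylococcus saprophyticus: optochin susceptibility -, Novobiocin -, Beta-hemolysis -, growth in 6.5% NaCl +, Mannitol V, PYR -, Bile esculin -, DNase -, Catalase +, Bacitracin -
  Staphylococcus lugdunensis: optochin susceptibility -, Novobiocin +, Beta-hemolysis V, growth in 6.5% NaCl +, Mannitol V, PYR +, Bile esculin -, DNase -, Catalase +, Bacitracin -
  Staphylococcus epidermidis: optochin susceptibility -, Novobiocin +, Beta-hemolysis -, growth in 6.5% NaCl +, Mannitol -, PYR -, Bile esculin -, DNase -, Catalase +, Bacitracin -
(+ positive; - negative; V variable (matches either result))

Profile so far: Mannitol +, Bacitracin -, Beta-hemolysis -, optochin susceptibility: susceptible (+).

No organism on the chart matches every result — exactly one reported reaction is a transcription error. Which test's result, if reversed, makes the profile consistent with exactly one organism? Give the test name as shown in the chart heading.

As reported, no row in the chart matches all 4 reactions.
Reversing Mannitol (to -) → unique match: Streptococcus pneumoniae.
Reversing Beta-hemolysis → still no organism matches.
Reversing Bacitracin → still no organism matches.
Reversing optochin susceptibility → 6 organisms match (not unique).

Mannitol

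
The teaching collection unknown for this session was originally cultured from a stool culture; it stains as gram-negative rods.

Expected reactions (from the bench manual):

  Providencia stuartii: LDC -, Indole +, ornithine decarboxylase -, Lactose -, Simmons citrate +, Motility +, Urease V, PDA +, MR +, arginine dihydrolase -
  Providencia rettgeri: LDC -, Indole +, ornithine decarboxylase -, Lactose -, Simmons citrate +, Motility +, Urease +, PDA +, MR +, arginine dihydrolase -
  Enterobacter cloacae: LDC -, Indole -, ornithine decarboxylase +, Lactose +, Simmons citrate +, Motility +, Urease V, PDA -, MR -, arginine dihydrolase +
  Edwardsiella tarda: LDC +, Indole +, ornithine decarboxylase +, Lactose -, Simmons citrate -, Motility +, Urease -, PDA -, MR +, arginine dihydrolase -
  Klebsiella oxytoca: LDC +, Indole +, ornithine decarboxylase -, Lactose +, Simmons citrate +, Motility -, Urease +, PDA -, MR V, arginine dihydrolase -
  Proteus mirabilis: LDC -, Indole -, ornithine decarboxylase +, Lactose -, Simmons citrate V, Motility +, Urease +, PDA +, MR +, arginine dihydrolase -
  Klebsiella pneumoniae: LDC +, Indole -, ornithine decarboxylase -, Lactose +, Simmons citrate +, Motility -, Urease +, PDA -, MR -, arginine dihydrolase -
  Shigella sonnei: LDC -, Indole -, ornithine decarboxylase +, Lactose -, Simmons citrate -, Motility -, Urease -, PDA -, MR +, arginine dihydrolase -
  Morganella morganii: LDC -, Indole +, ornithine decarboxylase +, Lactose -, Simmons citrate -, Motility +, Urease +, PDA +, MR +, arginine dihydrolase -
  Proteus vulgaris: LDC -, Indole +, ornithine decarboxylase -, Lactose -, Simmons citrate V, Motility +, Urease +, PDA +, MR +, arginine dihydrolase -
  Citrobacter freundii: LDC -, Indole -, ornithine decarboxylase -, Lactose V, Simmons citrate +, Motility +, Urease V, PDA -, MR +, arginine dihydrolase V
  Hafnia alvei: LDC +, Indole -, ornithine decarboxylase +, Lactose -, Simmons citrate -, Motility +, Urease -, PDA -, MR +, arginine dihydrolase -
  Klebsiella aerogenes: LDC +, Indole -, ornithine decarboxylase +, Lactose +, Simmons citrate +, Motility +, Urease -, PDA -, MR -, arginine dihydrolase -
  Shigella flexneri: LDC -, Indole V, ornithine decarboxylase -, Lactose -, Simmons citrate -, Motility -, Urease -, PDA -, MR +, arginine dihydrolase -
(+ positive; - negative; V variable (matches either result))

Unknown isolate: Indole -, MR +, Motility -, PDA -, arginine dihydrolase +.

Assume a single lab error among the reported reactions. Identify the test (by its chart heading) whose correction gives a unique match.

Motility

As reported, no row in the chart matches all 5 reactions.
Reversing Indole → still no organism matches.
Reversing PDA → still no organism matches.
Reversing Motility (to +) → unique match: Citrobacter freundii.
Reversing MR → still no organism matches.
Reversing arginine dihydrolase → 2 organisms match (not unique).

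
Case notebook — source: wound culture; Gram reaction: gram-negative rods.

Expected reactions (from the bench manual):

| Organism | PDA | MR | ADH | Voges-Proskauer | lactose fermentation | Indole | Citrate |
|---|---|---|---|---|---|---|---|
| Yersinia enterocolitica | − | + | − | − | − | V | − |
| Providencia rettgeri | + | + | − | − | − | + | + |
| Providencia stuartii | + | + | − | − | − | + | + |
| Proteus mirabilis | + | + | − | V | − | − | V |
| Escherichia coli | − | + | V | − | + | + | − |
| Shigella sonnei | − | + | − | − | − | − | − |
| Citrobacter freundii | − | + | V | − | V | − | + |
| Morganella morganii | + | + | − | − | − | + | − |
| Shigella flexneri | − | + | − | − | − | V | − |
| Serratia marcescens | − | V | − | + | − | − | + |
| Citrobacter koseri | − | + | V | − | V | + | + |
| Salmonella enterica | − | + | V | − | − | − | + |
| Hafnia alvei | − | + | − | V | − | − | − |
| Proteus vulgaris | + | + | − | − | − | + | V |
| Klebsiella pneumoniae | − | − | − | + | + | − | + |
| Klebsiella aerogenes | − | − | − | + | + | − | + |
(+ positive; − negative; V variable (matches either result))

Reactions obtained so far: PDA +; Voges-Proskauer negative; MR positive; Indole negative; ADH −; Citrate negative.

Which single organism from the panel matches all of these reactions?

Proteus mirabilis

Indole −: excludes 6 organisms — 10 left.
MR +: excludes Klebsiella pneumoniae, Klebsiella aerogenes — 8 left.
Voges-Proskauer −: excludes Serratia marcescens — 7 left.
PDA +: excludes 6 organisms — 1 left.
ADH −: the one remaining candidate is consistent.
Citrate −: the one remaining candidate is consistent.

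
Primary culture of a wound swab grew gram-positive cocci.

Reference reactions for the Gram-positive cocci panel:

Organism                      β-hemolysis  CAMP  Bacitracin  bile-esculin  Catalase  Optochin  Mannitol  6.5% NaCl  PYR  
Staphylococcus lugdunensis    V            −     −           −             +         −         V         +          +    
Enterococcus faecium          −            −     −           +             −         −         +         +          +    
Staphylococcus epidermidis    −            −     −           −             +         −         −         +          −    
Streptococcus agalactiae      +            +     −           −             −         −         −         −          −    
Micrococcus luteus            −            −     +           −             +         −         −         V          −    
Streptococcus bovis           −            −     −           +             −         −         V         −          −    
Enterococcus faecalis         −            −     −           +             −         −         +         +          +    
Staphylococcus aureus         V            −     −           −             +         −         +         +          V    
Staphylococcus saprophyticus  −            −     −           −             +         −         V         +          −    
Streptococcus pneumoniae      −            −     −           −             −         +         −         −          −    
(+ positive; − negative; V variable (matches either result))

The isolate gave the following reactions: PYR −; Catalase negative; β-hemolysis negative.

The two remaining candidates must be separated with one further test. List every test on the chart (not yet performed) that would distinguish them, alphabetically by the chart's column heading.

PYR −: excludes Staphylococcus lugdunensis, Enterococcus faecium, Enterococcus faecalis — 7 left.
β-hemolysis −: excludes Streptococcus agalactiae — 6 left.
Catalase −: excludes Staphylococcus epidermidis, Micrococcus luteus, Staphylococcus aureus, Staphylococcus saprophyticus — 2 left.
Two candidates remain: Streptococcus bovis and Streptococcus pneumoniae.
  CAMP: − vs − — same for both, does not separate.
  Bacitracin: − vs − — same for both, does not separate.
  bile-esculin: Streptococcus bovis +, Streptococcus pneumoniae − — discriminates.
  Optochin: Streptococcus bovis −, Streptococcus pneumoniae + — discriminates.
  Mannitol: V vs − — variable for at least one, does not separate.
  6.5% NaCl: − vs − — same for both, does not separate.

bile-esculin, Optochin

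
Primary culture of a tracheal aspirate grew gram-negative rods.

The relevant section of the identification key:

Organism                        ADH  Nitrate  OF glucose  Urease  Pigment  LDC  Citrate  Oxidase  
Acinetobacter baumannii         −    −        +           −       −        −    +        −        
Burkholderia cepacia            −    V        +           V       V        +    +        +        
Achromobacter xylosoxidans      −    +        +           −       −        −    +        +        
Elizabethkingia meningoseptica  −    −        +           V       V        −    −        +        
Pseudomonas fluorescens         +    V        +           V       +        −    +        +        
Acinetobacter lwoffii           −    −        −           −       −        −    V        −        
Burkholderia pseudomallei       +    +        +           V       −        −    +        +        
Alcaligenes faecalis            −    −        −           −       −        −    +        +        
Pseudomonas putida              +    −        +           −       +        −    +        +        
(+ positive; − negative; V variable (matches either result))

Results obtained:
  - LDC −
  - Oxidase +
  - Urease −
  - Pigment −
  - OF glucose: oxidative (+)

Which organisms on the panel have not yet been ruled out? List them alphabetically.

Pigment −: excludes Pseudomonas fluorescens, Pseudomonas putida — 7 left.
OF glucose +: excludes Acinetobacter lwoffii, Alcaligenes faecalis — 5 left.
Urease −: all 5 remaining candidates are consistent.
LDC −: excludes Burkholderia cepacia — 4 left.
Oxidase +: excludes Acinetobacter baumannii — 3 left.

Achromobacter xylosoxidans, Burkholderia pseudomallei, Elizabethkingia meningoseptica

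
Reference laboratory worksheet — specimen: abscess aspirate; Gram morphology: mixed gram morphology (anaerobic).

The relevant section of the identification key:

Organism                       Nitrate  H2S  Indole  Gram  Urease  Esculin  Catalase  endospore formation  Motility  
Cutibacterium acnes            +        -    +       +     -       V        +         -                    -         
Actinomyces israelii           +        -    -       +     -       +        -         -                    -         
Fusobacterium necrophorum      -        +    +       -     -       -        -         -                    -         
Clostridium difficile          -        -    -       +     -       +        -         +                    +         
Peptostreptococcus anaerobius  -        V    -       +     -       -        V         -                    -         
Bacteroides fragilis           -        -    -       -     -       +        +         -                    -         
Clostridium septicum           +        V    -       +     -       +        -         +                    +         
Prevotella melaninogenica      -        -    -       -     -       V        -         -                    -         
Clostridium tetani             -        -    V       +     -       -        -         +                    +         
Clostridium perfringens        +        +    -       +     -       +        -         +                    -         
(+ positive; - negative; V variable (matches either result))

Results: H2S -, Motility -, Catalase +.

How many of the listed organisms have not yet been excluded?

Catalase +: excludes 7 organisms — 3 left.
Motility -: all 3 remaining candidates are consistent.
H2S -: all 3 remaining candidates are consistent.
Still consistent: Bacteroides fragilis, Cutibacterium acnes, Peptostreptococcus anaerobius.

3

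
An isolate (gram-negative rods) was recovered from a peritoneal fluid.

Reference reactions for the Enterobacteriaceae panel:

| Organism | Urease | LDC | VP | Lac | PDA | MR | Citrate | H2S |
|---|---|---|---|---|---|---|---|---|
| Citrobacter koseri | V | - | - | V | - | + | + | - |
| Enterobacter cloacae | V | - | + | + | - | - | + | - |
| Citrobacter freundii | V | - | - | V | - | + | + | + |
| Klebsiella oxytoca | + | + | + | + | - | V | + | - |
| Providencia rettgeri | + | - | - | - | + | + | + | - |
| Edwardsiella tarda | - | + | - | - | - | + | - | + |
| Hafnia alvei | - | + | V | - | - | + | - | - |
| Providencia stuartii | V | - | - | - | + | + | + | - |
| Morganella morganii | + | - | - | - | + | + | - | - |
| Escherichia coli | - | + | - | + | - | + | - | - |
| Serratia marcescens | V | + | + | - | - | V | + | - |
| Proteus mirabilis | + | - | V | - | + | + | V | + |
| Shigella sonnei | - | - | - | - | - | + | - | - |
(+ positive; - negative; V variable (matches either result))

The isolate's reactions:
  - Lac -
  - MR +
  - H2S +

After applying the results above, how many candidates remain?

3

H2S +: excludes 10 organisms — 3 left.
MR +: all 3 remaining candidates are consistent.
Lac -: all 3 remaining candidates are consistent.
Still consistent: Citrobacter freundii, Edwardsiella tarda, Proteus mirabilis.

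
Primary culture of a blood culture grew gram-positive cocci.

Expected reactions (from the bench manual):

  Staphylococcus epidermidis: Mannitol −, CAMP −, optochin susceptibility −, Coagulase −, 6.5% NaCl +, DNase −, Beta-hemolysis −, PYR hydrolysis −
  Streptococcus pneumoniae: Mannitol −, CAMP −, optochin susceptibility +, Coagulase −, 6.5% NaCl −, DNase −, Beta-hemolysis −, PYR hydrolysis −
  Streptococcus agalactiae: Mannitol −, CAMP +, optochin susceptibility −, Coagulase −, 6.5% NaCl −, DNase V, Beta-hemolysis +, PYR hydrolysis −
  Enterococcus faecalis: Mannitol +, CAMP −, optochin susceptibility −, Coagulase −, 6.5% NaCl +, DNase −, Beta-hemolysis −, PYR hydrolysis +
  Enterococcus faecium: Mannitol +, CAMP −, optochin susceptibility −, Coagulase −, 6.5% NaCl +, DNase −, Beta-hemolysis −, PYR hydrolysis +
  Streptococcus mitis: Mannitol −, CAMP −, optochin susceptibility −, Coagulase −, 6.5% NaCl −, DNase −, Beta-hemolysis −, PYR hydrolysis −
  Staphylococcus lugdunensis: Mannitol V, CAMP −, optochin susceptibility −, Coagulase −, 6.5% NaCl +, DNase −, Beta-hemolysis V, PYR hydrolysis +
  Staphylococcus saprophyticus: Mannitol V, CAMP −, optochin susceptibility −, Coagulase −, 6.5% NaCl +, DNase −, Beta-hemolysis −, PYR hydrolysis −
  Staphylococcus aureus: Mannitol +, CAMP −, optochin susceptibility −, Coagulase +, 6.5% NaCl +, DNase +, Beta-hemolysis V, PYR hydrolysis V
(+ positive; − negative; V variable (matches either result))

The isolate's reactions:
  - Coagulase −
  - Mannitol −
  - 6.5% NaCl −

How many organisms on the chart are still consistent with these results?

3

Mannitol −: excludes Enterococcus faecalis, Enterococcus faecium, Staphylococcus aureus — 6 left.
6.5% NaCl −: excludes Staphylococcus epidermidis, Staphylococcus lugdunensis, Staphylococcus saprophyticus — 3 left.
Coagulase −: all 3 remaining candidates are consistent.
Still consistent: Streptococcus agalactiae, Streptococcus mitis, Streptococcus pneumoniae.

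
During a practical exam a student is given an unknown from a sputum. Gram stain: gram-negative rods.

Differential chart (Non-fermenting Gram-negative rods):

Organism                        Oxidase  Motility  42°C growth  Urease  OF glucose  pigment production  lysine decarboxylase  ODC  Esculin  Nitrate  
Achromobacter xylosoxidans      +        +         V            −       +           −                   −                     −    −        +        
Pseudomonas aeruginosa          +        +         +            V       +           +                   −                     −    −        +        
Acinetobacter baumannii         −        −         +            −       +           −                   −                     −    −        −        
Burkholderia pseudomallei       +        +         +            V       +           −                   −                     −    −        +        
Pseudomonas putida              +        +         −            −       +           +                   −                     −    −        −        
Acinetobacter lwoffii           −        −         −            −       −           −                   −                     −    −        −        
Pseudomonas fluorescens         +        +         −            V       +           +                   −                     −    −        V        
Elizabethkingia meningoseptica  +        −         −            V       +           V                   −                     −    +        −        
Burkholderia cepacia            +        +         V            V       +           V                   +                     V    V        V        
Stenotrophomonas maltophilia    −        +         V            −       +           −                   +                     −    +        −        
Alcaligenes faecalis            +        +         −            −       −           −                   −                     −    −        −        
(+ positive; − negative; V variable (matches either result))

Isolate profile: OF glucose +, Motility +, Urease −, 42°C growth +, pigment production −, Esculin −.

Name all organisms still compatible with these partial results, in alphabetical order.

Achromobacter xylosoxidans, Burkholderia cepacia, Burkholderia pseudomallei

Esculin −: excludes Elizabethkingia meningoseptica, Stenotrophomonas maltophilia — 9 left.
Urease −: all 9 remaining candidates are consistent.
42°C growth +: excludes Pseudomonas putida, Acinetobacter lwoffii, Pseudomonas fluorescens, Alcaligenes faecalis — 5 left.
pigment production −: excludes Pseudomonas aeruginosa — 4 left.
OF glucose +: all 4 remaining candidates are consistent.
Motility +: excludes Acinetobacter baumannii — 3 left.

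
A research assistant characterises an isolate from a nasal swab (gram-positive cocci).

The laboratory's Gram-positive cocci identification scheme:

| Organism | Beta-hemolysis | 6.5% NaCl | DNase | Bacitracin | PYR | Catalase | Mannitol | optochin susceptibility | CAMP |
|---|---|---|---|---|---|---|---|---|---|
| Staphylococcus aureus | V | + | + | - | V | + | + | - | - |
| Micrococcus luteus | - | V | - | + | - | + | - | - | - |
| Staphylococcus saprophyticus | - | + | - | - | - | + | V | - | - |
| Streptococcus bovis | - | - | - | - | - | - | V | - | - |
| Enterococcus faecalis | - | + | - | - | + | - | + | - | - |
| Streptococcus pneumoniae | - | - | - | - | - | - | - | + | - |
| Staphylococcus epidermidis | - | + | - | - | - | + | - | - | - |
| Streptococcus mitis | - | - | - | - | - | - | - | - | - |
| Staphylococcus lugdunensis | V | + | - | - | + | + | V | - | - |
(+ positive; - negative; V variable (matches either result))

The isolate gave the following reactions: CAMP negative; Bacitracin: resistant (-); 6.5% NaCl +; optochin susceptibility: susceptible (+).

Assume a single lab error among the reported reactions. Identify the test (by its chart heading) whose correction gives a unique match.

6.5% NaCl

As reported, no row in the chart matches all 4 reactions.
Reversing Bacitracin → still no organism matches.
Reversing optochin susceptibility → 5 organisms match (not unique).
Reversing CAMP → still no organism matches.
Reversing 6.5% NaCl (to -) → unique match: Streptococcus pneumoniae.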